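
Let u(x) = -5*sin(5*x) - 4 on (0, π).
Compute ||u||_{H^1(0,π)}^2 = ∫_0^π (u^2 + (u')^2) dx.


||u||_{H^1(0,π)}^2 = 16 + 341*π

u'(x) = -25*cos(5*x).
Expand u² and (u')² and integrate term by term on (0, π), using: for integers n ≥ 1, ∫_0^π sin²(nx) dx = ∫_0^π cos²(nx) dx = π/2; for n ≠ n', ∫_0^π sin(nx)sin(n'x) dx = ∫_0^π cos(nx)cos(n'x) dx = 0; and by product-to-sum, ∫_0^π sin(nx)cos(n'x) dx = ½∫_0^π [sin((n+n')x) + sin((n−n')x)] dx, which is 0 when n+n' is even and 2n/(n²−n'²) when n+n' is odd (it need not vanish on (0, π)). For the constant mode: ∫_0^π 1 dx = π, ∫_0^π cos(nx) dx = 0, ∫_0^π sin(nx) dx = (1−(−1)^n)/n.
  u² squared terms: (-4)²·∫1 dx = 16·π = 16*π;  (-5)²·∫sin(5x)² dx = 25·π/2 = 25*π/2.
  u² cross terms: 2·(-4)·(-5)·∫1·sin(5x) dx = 40·(2/5) = 16.
  So ∫_0^π u² dx = 16*π + 25*π/2 + 16 = 16 + 57*π/2.
  (u')² squared terms: (-25)²·∫cos(5x)² dx = 625·π/2 = 625*π/2.
  So ∫_0^π (u')² dx = 625*π/2.
||u||_{H^1}^2 = (16 + 57*π/2) + (625*π/2) = 16 + 341*π.


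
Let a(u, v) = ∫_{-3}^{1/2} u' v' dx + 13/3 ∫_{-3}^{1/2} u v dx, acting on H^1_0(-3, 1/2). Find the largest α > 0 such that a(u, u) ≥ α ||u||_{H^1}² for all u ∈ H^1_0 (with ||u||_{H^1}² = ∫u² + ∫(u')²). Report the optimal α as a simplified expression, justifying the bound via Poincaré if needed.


α = 1

Coercivity of a(·,·) on H^1_0(-3, 1/2) means a(u, u) ≥ α ||u||_{H^1}² for every u ∈ H^1_0.
The interval has length L = 7/2, and Poincaré/coercivity depend only on L. Here a(u, u) = ∫(u')² + (13/3)·∫u².
Here c = 13/3 ≥ 1, so a(u,u) = ∫(u')² + c∫u² ≥ ∫(u')² + ∫u² = ||u||_{H^1}², i.e. α = 1 works. No larger α is possible: a(u,u) ≥ α||u||_{H^1}² means (1−α)∫(u')² ≥ (α−c)∫u², and for the modes u_n = sin(nπ(x−x₀)/L) (x₀ the left endpoint) one has ∫u_n²/∫(u_n')² = (L/(nπ))² → 0, so a(u_n,u_n)/||u_n||_{H^1}² → 1. Hence the optimal constant is α = 1.
Therefore α = 1.


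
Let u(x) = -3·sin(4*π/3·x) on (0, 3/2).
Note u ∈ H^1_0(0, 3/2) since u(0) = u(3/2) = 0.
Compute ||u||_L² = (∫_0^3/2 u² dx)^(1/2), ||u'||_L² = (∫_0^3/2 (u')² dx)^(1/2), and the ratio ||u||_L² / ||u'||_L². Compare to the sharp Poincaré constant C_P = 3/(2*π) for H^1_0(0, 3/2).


||u||_L² / ||u'||_L² = 3/(4*π) < C_P = 3/(2*π).

u(x) = -3·sin(4*π/3·x), so u'(x) = -4*π*cos(4*π*x/3).
Writing u(x) = A·sin(kπx/L) with A = -3 and k = 2, use ∫_0^L sin²(kπx/L) dx = L/2 and ∫_0^L cos²(kπx/L) dx = L/2.
u² = 9·sin²(4*π/3·x) and (u')² = 16*π^2·cos²(4*π/3·x), and each of sin², cos² integrates to L/2 = 3/4 over (0, 3/2).
∫_0^3/2 u² dx = 27/4, so ||u||_L² = 3*sqrt(3)/2.
∫_0^3/2 (u')² dx = 12*π^2, so ||u'||_L² = 2*sqrt(3)*π.
Ratio ||u||_L² / ||u'||_L² = 3/(4*π).
Sharp Poincaré constant on H^1_0(0, 3/2) is C_P = L/π = 3/(2*π), achieved by sin(2*π/3·x).
This is the k = 2 harmonic; the ratio L/(kπ) is strictly less than C_P = L/π, consistent with the sharp inequality ||u||_L² ≤ C_P ||u'||_L².


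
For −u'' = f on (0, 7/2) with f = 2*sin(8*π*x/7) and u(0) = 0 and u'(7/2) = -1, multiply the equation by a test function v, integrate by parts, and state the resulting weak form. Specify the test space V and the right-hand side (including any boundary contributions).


V = {v ∈ H^1(0, 7/2) : v(0) = 0} (test functions vanish at x = 0 where u is specified); weak form: ∫_0^7/2 u'v' dx = ∫_0^7/2 (2*sin(8*π*x/7)) v dx − v(7/2) for all v ∈ V.

Multiply both sides by a test function v and integrate from 0 to 7/2:
  ∫_0^7/2 −u''(x) v(x) dx = ∫_0^7/2 f(x) v(x) dx.
Integrate the LHS by parts once:
  ∫_0^7/2 −u'' v dx = −[u'(x) v(x)]_0^7/2 + ∫_0^7/2 u'(x) v'(x) dx.
Thus ∫_0^7/2 u'(x) v'(x) dx = ∫_0^7/2 f(x) v(x) dx + [u'(x) v(x)]_0^7/2.
Choose V so that boundary terms are either known or forced to vanish.
Mixed BC: u(0) = 0 (Dirichlet) and u'(7/2) = -1 (Neumann). Define V = {v ∈ H^1(0, 7/2) : v(0) = 0}. Then [u' v]_0^7/2 = u'(7/2)·v(7/2) − u'(0)·0 = − v(7/2).
Weak formulation: find u (satisfying any essential BC) such that ∫_0^7/2 u'(x) v'(x) dx = ∫_0^7/2 f v dx − v(7/2) for all v ∈ V (Dirichlet at 0 absorbed into V; Neumann datum at x = 7/2 contributes the boundary term).
Substituting f(x) = 2*sin(8*π*x/7), the right-hand side is ∫_0^7/2 (2*sin(8*π*x/7)) v dx − v(7/2).


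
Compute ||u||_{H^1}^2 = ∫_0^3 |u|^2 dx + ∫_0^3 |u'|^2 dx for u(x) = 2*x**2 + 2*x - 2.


||u||_{H^1}^2 = 2622/5

The H^1 norm (squared) on an interval (0, L) is
  ||u||_{H^1}^2 = ∫_0^L u(x)^2 dx + ∫_0^L u'(x)^2 dx.
Compute u'(x) = 4*x + 2.
Then u(x)^2 = 4*x**4 + 8*x**3 - 4*x**2 - 8*x + 4 and u'(x)^2 = 16*x**2 + 16*x + 4.
Integrate each monomial from 0 to 3 using ∫_0^3 c·x^n dx = c·3^(n+1)/(n+1):
  ∫_0^3 u(x)^2 dx = ∫_0^3 (4*x^4 + 8*x^3 - 4*x^2 - 8*x + 4) dx. Term by term:
    ∫_0^3 4*x^4 dx = 972/5;  ∫_0^3 8*x^3 dx = 162;  ∫_0^3 -4*x^2 dx = -36;
    ∫_0^3 -8*x dx = -36;  ∫_0^3 4 dx = 12.
  Sum: 972/5 + 162 − 36 − 36 + 12 = 1482/5.
  ∫_0^3 u'(x)^2 dx = ∫_0^3 (16*x^2 + 16*x + 4) dx. Term by term:
    ∫_0^3 16*x^2 dx = 144;  ∫_0^3 16*x dx = 72;  ∫_0^3 4 dx = 12.
  Sum: 144 + 72 + 12 = 228.
Adding: ||u||_{H^1}^2 = 1482/5 + 228 = 2622/5.


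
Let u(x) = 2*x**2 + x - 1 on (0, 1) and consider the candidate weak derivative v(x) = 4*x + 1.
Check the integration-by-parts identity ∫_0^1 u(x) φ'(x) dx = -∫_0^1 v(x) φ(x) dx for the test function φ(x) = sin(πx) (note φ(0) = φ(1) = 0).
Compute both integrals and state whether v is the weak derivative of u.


LHS = -6/π, RHS = -6/π. Yes, v = u' weakly.

u(x) = 2*x**2 + x - 1, classical derivative u'(x) = 4*x + 1.
φ(x) = sin(πx), so φ'(x) = π*cos(π*x).
Note φ(0) = φ(1) = 0, so the boundary term u·φ vanishes.
LHS = ∫_0^1 u(x) φ'(x) dx = ∫_0^1 (2*π*x^2*cos(π*x) + π*x*cos(π*x) - π*cos(π*x)) dx. Term by term:
  ∫_0^1 -π*cos(π*x) dx = 0;  ∫_0^1 π*x*cos(π*x) dx = -2/π;  ∫_0^1 2*π*x^2*cos(π*x) dx = -4/π.
Sum: 0 − 2/π − 4/π = -6/π.
So LHS = -6/π.
∫_0^1 v(x) φ(x) dx = ∫_0^1 (4*x*sin(π*x) + sin(π*x)) dx. Term by term:
  ∫_0^1 4*x*sin(π*x) dx = 4/π;  ∫_0^1 sin(π*x) dx = 2/π.
Sum: 4/π + 2/π = 6/π.
So RHS = -∫_0^1 v(x) φ(x) dx = -6/π.
LHS = RHS, so the identity holds for this test φ.
Moreover u is smooth here and v(x) = u'(x) = 4*x + 1 pointwise, so the identity holds for every test function. Hence v is the weak derivative of u.


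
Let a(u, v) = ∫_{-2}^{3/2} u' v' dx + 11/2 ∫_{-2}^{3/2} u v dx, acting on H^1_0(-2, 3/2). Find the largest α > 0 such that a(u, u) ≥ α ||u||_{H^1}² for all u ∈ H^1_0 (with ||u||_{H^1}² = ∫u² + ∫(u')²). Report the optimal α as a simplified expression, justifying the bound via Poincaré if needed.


α = 1

Coercivity of a(·,·) on H^1_0(-2, 3/2) means a(u, u) ≥ α ||u||_{H^1}² for every u ∈ H^1_0.
The interval has length L = 7/2, and Poincaré/coercivity depend only on L. Here a(u, u) = ∫(u')² + (11/2)·∫u².
Here c = 11/2 ≥ 1, so a(u,u) = ∫(u')² + c∫u² ≥ ∫(u')² + ∫u² = ||u||_{H^1}², i.e. α = 1 works. No larger α is possible: a(u,u) ≥ α||u||_{H^1}² means (1−α)∫(u')² ≥ (α−c)∫u², and for the modes u_n = sin(nπ(x−x₀)/L) (x₀ the left endpoint) one has ∫u_n²/∫(u_n')² = (L/(nπ))² → 0, so a(u_n,u_n)/||u_n||_{H^1}² → 1. Hence the optimal constant is α = 1.
Therefore α = 1.


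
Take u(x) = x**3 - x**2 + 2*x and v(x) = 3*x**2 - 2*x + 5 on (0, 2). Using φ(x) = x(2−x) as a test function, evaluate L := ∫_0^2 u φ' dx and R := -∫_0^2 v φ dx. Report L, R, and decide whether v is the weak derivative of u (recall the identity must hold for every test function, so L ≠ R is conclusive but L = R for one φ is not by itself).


LHS = -24/5, RHS = -44/5. No, v is not the weak derivative of u.

u(x) = x**3 - x**2 + 2*x, classical derivative u'(x) = 3*x**2 - 2*x + 2.
φ(x) = x(2−x), so φ'(x) = 2 - 2*x.
Note φ(0) = φ(2) = 0, so the boundary term u·φ vanishes.
LHS = ∫_0^2 u(x) φ'(x) dx = ∫_0^2 (-2*x^4 + 4*x^3 - 6*x^2 + 4*x) dx. Term by term:
  ∫_0^2 -2*x^4 dx = -64/5;  ∫_0^2 4*x^3 dx = 16;  ∫_0^2 -6*x^2 dx = -16;
  ∫_0^2 4*x dx = 8.
Sum: -64/5 + 16 − 16 + 8 = -24/5.
So LHS = -24/5.
∫_0^2 v(x) φ(x) dx = ∫_0^2 (-3*x^4 + 8*x^3 - 9*x^2 + 10*x) dx. Term by term:
  ∫_0^2 -3*x^4 dx = -96/5;  ∫_0^2 8*x^3 dx = 32;  ∫_0^2 -9*x^2 dx = -24;
  ∫_0^2 10*x dx = 20.
Sum: -96/5 + 32 − 24 + 20 = 44/5.
So RHS = -∫_0^2 v(x) φ(x) dx = -44/5.
LHS − RHS = 4 ≠ 0, so the identity fails.
(For a valid weak derivative the identity must hold for EVERY test function, in particular this one. The failure shows v is NOT the weak derivative of u.)
Correct weak derivative would be u'(x) = 3*x**2 - 2*x + 2.


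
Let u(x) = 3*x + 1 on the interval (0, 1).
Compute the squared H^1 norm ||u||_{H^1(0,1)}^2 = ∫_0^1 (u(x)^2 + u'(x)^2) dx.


||u||_{H^1}^2 = 16

The H^1 norm (squared) on an interval (0, L) is
  ||u||_{H^1}^2 = ∫_0^L u(x)^2 dx + ∫_0^L u'(x)^2 dx.
Compute u'(x) = 3.
Then u(x)^2 = 9*x**2 + 6*x + 1 and u'(x)^2 = 9.
Integrate each monomial from 0 to 1 using ∫_0^1 c·x^n dx = c·1^(n+1)/(n+1):
  ∫_0^1 u(x)^2 dx = ∫_0^1 (9*x^2 + 6*x + 1) dx. Term by term:
    ∫_0^1 9*x^2 dx = 3;  ∫_0^1 6*x dx = 3;  ∫_0^1 1 dx = 1.
  Sum: 3 + 3 + 1 = 7.
  ∫_0^1 u'(x)^2 dx = ∫_0^1 (9) dx. Term by term:
    ∫_0^1 9 dx = 9.
Adding: ||u||_{H^1}^2 = 7 + 9 = 16.


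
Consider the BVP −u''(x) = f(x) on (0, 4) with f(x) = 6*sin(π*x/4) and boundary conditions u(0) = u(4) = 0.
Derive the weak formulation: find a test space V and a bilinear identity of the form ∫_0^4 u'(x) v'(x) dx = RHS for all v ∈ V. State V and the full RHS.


V = H^1_0(0, 4) (so v(0) = v(4) = 0); weak form: ∫_0^4 u'v' dx = ∫_0^4 (6*sin(π*x/4)) v dx for all v ∈ V.

Multiply both sides by a test function v and integrate from 0 to 4:
  ∫_0^4 −u''(x) v(x) dx = ∫_0^4 f(x) v(x) dx.
Integrate the LHS by parts once:
  ∫_0^4 −u'' v dx = −[u'(x) v(x)]_0^4 + ∫_0^4 u'(x) v'(x) dx.
Thus ∫_0^4 u'(x) v'(x) dx = ∫_0^4 f(x) v(x) dx + [u'(x) v(x)]_0^4.
Choose V so that boundary terms are either known or forced to vanish.
u is Dirichlet: u(0) = u(4) = 0. Let V = H^1_0(0, 4); then v(0) = v(4) = 0, and [u' v]_0^4 = 0.
Weak formulation: find u (satisfying any essential BC) such that ∫_0^4 u'(x) v'(x) dx = ∫_0^4 f v dx for all v ∈ V.
Substituting f(x) = 6*sin(π*x/4), the right-hand side is ∫_0^4 (6*sin(π*x/4)) v dx.


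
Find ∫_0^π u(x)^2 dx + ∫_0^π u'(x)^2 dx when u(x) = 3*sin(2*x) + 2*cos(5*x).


||u||_{H^1(0,π)}^2 = -416/7 + 149*π/2

u'(x) = -10*sin(5*x) + 6*cos(2*x).
Expand u² and (u')² and integrate term by term on (0, π), using: for integers n ≥ 1, ∫_0^π sin²(nx) dx = ∫_0^π cos²(nx) dx = π/2; for n ≠ n', ∫_0^π sin(nx)sin(n'x) dx = ∫_0^π cos(nx)cos(n'x) dx = 0; and by product-to-sum, ∫_0^π sin(nx)cos(n'x) dx = ½∫_0^π [sin((n+n')x) + sin((n−n')x)] dx, which is 0 when n+n' is even and 2n/(n²−n'²) when n+n' is odd (it need not vanish on (0, π)).
  u² squared terms: (2)²·∫cos(5x)² dx = 4·π/2 = 2*π;  (3)²·∫sin(2x)² dx = 9·π/2 = 9*π/2.
  u² cross terms: 2·(2)·(3)·∫cos(5x)·sin(2x) dx = 12·(-4/21) = -16/7.
  So ∫_0^π u² dx = 2*π + 9*π/2 − 16/7 = -16/7 + 13*π/2.
  (u')² squared terms: (-10)²·∫sin(5x)² dx = 100·π/2 = 50*π;  (6)²·∫cos(2x)² dx = 36·π/2 = 18*π.
  (u')² cross terms: 2·(-10)·(6)·∫sin(5x)·cos(2x) dx = -120·(10/21) = -400/7.
  So ∫_0^π (u')² dx = 50*π + 18*π − 400/7 = -400/7 + 68*π.
||u||_{H^1}^2 = (-16/7 + 13*π/2) + (-400/7 + 68*π) = -416/7 + 149*π/2.


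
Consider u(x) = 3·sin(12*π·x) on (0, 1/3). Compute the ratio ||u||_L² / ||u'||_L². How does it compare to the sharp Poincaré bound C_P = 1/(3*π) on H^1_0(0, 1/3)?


||u||_L² / ||u'||_L² = 1/(12*π) < C_P = 1/(3*π).

u(x) = 3·sin(12*π·x), so u'(x) = 36*π*cos(12*π*x).
Writing u(x) = A·sin(kπx/L) with A = 3 and k = 4, use ∫_0^L sin²(kπx/L) dx = L/2 and ∫_0^L cos²(kπx/L) dx = L/2.
u² = 9·sin²(12*π·x) and (u')² = 1296*π^2·cos²(12*π·x), and each of sin², cos² integrates to L/2 = 1/6 over (0, 1/3).
∫_0^1/3 u² dx = 3/2, so ||u||_L² = sqrt(6)/2.
∫_0^1/3 (u')² dx = 216*π^2, so ||u'||_L² = 6*sqrt(6)*π.
Ratio ||u||_L² / ||u'||_L² = 1/(12*π).
Sharp Poincaré constant on H^1_0(0, 1/3) is C_P = L/π = 1/(3*π), achieved by sin(3*π·x).
This is the k = 4 harmonic; the ratio L/(kπ) is strictly less than C_P = L/π, consistent with the sharp inequality ||u||_L² ≤ C_P ||u'||_L².


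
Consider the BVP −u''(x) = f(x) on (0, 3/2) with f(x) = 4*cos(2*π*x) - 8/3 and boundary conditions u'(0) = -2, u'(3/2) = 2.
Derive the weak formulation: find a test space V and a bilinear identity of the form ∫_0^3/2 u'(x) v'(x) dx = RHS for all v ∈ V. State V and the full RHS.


V = H^1(0, 3/2) (v unrestricted at boundary; u is determined up to an additive constant); weak form: ∫_0^3/2 u'v' dx = ∫_0^3/2 (4*cos(2*π*x) - 8/3) v dx + 2·v(3/2) + 2·v(0) for all v ∈ V.

Multiply both sides by a test function v and integrate from 0 to 3/2:
  ∫_0^3/2 −u''(x) v(x) dx = ∫_0^3/2 f(x) v(x) dx.
Integrate the LHS by parts once:
  ∫_0^3/2 −u'' v dx = −[u'(x) v(x)]_0^3/2 + ∫_0^3/2 u'(x) v'(x) dx.
Thus ∫_0^3/2 u'(x) v'(x) dx = ∫_0^3/2 f(x) v(x) dx + [u'(x) v(x)]_0^3/2.
Choose V so that boundary terms are either known or forced to vanish.
u has inhomogeneous Neumann u'(0) = -2, u'(3/2) = 2. [u' v]_0^3/2 = (2)·v(3/2) − (-2)·v(0) = 2·v(3/2) + 2·v(0). Take V = H^1(0, 3/2); boundary term becomes part of RHS.
Weak formulation: find u (satisfying any essential BC) such that ∫_0^3/2 u'(x) v'(x) dx = ∫_0^3/2 f v dx + 2·v(3/2) + 2·v(0) for all v ∈ V (Neumann data are natural BCs: they enter the RHS as boundary terms).
Substituting f(x) = 4*cos(2*π*x) - 8/3, the right-hand side is ∫_0^3/2 (4*cos(2*π*x) - 8/3) v dx + 2·v(3/2) + 2·v(0).
Compatibility check (pure Neumann): taking v ≡ 1 ∈ V gives 0 = ∫_0^3/2 f dx + (2) − (-2), i.e. ∫_0^3/2 f dx must equal u'(0) − u'(3/2) = -4. Indeed ∫_0^3/2 (4*cos(2*π*x) - 8/3) dx = -4, so the data are compatible. The solution is then unique only up to an additive constant (fix it e.g. by requiring ∫_0^3/2 u dx = 0).


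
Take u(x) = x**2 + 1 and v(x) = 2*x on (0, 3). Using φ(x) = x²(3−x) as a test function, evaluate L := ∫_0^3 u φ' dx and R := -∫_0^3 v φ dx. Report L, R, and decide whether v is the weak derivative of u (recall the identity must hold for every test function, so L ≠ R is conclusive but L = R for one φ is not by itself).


LHS = -243/10, RHS = -243/10. Yes, v = u' weakly.

u(x) = x**2 + 1, classical derivative u'(x) = 2*x.
φ(x) = x²(3−x), so φ'(x) = 3*x*(2 - x).
Note φ(0) = φ(3) = 0, so the boundary term u·φ vanishes.
LHS = ∫_0^3 u(x) φ'(x) dx = ∫_0^3 (-3*x^4 + 6*x^3 - 3*x^2 + 6*x) dx. Term by term:
  ∫_0^3 -3*x^4 dx = -729/5;  ∫_0^3 6*x^3 dx = 243/2;  ∫_0^3 -3*x^2 dx = -27;
  ∫_0^3 6*x dx = 27.
Sum: -729/5 + 243/2 − 27 + 27 = -243/10.
So LHS = -243/10.
∫_0^3 v(x) φ(x) dx = ∫_0^3 (-2*x^4 + 6*x^3) dx. Term by term:
  ∫_0^3 -2*x^4 dx = -486/5;  ∫_0^3 6*x^3 dx = 243/2.
Sum: -486/5 + 243/2 = 243/10.
So RHS = -∫_0^3 v(x) φ(x) dx = -243/10.
LHS = RHS, so the identity holds for this test φ.
Moreover u is smooth here and v(x) = u'(x) = 2*x pointwise, so the identity holds for every test function. Hence v is the weak derivative of u.


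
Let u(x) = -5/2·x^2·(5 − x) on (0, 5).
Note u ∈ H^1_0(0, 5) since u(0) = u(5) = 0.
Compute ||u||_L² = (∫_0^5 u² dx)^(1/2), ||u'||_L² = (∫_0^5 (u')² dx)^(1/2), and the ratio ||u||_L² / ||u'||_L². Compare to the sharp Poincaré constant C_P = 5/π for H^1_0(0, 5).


||u||_L² / ||u'||_L² = 5*sqrt(14)/14 < C_P = 5/π.

u(x) = -5/2·x^2·(5 − x), so u'(x) = 5*x*(3*x - 10)/2.
u(x) = -5/2·x^2·(5 − x) vanishes at x = 0 and x = 5, so u ∈ H^1_0(0, 5). Differentiate via the product rule and integrate the resulting polynomials term by term.
  ∫_0^5 u² dx = ∫_0^5 (25*x^6/4 - 125*x^5/2 + 625*x^4/4) dx. Term by term:
    ∫_0^5 25*x^6/4 dx = 1953125/28;  ∫_0^5 -125*x^5/2 dx = -1953125/12;  ∫_0^5 625*x^4/4 dx = 390625/4.
  Sum: 1953125/28 − 1953125/12 + 390625/4 = 390625/84.
  ∫_0^5 (u')² dx = ∫_0^5 (225*x^4/4 - 375*x^3 + 625*x^2) dx. Term by term:
    ∫_0^5 225*x^4/4 dx = 140625/4;  ∫_0^5 -375*x^3 dx = -234375/4;  ∫_0^5 625*x^2 dx = 78125/3.
  Sum: 140625/4 − 234375/4 + 78125/3 = 15625/6.
∫_0^5 u² dx = 390625/84, so ||u||_L² = 625*sqrt(21)/42.
∫_0^5 (u')² dx = 15625/6, so ||u'||_L² = 125*sqrt(6)/6.
Ratio ||u||_L² / ||u'||_L² = 5*sqrt(14)/14.
Sharp Poincaré constant on H^1_0(0, 5) is C_P = L/π = 5/π, achieved by sin(π/5·x).
A polynomial bump cannot attain the sharp Poincaré constant (only the first sine eigenfunction does), so the ratio is strictly less than C_P, consistent with ||u||_L² ≤ C_P ||u'||_L².


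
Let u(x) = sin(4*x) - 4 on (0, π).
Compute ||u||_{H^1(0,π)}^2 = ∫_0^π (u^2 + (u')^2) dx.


||u||_{H^1(0,π)}^2 = 49*π/2

u'(x) = 4*cos(4*x).
Expand u² and (u')² and integrate term by term on (0, π), using: for integers n ≥ 1, ∫_0^π sin²(nx) dx = ∫_0^π cos²(nx) dx = π/2; for n ≠ n', ∫_0^π sin(nx)sin(n'x) dx = ∫_0^π cos(nx)cos(n'x) dx = 0; and by product-to-sum, ∫_0^π sin(nx)cos(n'x) dx = ½∫_0^π [sin((n+n')x) + sin((n−n')x)] dx, which is 0 when n+n' is even and 2n/(n²−n'²) when n+n' is odd (it need not vanish on (0, π)). For the constant mode: ∫_0^π 1 dx = π, ∫_0^π cos(nx) dx = 0, ∫_0^π sin(nx) dx = (1−(−1)^n)/n.
  u² squared terms: (-4)²·∫1 dx = 16·π = 16*π;  (1)²·∫sin(4x)² dx = 1·π/2 = π/2.
  u² cross terms: 2·(-4)·(1)·∫1·sin(4x) dx = -8·(0) = 0.
  So ∫_0^π u² dx = 16*π + π/2 + 0 = 33*π/2.
  (u')² squared terms: (4)²·∫cos(4x)² dx = 16·π/2 = 8*π.
  So ∫_0^π (u')² dx = 8*π.
||u||_{H^1}^2 = (33*π/2) + (8*π) = 49*π/2.


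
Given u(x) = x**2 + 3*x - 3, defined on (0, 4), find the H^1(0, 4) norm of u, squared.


||u||_{H^1}^2 = 11432/15

The H^1 norm (squared) on an interval (0, L) is
  ||u||_{H^1}^2 = ∫_0^L u(x)^2 dx + ∫_0^L u'(x)^2 dx.
Compute u'(x) = 2*x + 3.
Then u(x)^2 = x**4 + 6*x**3 + 3*x**2 - 18*x + 9 and u'(x)^2 = 4*x**2 + 12*x + 9.
Integrate each monomial from 0 to 4 using ∫_0^4 c·x^n dx = c·4^(n+1)/(n+1):
  ∫_0^4 u(x)^2 dx = ∫_0^4 (x^4 + 6*x^3 + 3*x^2 - 18*x + 9) dx. Term by term:
    ∫_0^4 x^4 dx = 1024/5;  ∫_0^4 6*x^3 dx = 384;  ∫_0^4 3*x^2 dx = 64;
    ∫_0^4 -18*x dx = -144;  ∫_0^4 9 dx = 36.
  Sum: 1024/5 + 384 + 64 − 144 + 36 = 2724/5.
  ∫_0^4 u'(x)^2 dx = ∫_0^4 (4*x^2 + 12*x + 9) dx. Term by term:
    ∫_0^4 4*x^2 dx = 256/3;  ∫_0^4 12*x dx = 96;  ∫_0^4 9 dx = 36.
  Sum: 256/3 + 96 + 36 = 652/3.
Adding: ||u||_{H^1}^2 = 2724/5 + 652/3 = 11432/15.


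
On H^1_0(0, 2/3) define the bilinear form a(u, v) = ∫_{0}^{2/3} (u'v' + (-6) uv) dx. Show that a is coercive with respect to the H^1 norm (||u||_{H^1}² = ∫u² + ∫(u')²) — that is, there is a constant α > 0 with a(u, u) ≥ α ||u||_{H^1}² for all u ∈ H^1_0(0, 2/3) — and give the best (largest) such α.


α = 3*(-8 + 3*π^2)/(4 + 9*π^2)

Coercivity of a(·,·) on H^1_0(0, 2/3) means a(u, u) ≥ α ||u||_{H^1}² for every u ∈ H^1_0.
The interval has length L = 2/3, and Poincaré/coercivity depend only on L. Here a(u, u) = ∫(u')² + (-6)·∫u².
Here c = -6 < 0 with |c| < (π/L)² = 9*π^2/4, so coercivity still holds. The condition a(u,u) ≥ α||u||_{H^1}² reads (1−α)∫(u')² ≥ (α−c)∫u². Any admissible α is ≤ 1 (rapidly oscillating u have ∫u²/∫(u')² → 0), and α = 1 would force 0 ≥ (1−c)∫u², impossible since c < 1; so 1−α > 0. By the sharp Poincaré inequality on H^1_0 of an interval of length L, ∫(u')² ≥ (π/L)²∫u² with equality for the first sine mode sin(π(x−x₀)/L) (x₀ the left endpoint), so the inequality holds for all u iff (1−α)(π/L)² ≥ α − c, i.e. α ≤ ((π/L)² + c)/((π/L)² + 1) = (1 + c(L/π)²)/(1 + (L/π)²). (Direct route, valid since c ≤ 0: Poincaré gives c∫u² ≥ c(L/π)²∫(u')², so a(u,u) ≥ (1 + c(L/π)²)∫(u')², while ||u||_{H^1}² ≤ (1 + (L/π)²)∫(u')²; dividing yields the same α.) With (π/L)² = 9*π^2/4 and c = -6, the largest admissible constant is α = ((π/L)² + c)/((π/L)² + 1).
Simplifying, α = 3*(-8 + 3*π^2)/(4 + 9*π^2).


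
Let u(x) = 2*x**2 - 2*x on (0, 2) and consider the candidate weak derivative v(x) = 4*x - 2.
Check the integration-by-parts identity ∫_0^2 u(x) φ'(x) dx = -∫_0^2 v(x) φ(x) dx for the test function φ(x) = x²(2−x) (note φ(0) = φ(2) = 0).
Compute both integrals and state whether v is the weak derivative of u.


LHS = -56/15, RHS = -56/15. Yes, v = u' weakly.

u(x) = 2*x**2 - 2*x, classical derivative u'(x) = 4*x - 2.
φ(x) = x²(2−x), so φ'(x) = x*(4 - 3*x).
Note φ(0) = φ(2) = 0, so the boundary term u·φ vanishes.
LHS = ∫_0^2 u(x) φ'(x) dx = ∫_0^2 (-6*x^4 + 14*x^3 - 8*x^2) dx. Term by term:
  ∫_0^2 -6*x^4 dx = -192/5;  ∫_0^2 14*x^3 dx = 56;  ∫_0^2 -8*x^2 dx = -64/3.
Sum: -192/5 + 56 − 64/3 = -56/15.
So LHS = -56/15.
∫_0^2 v(x) φ(x) dx = ∫_0^2 (-4*x^4 + 10*x^3 - 4*x^2) dx. Term by term:
  ∫_0^2 -4*x^4 dx = -128/5;  ∫_0^2 10*x^3 dx = 40;  ∫_0^2 -4*x^2 dx = -32/3.
Sum: -128/5 + 40 − 32/3 = 56/15.
So RHS = -∫_0^2 v(x) φ(x) dx = -56/15.
LHS = RHS, so the identity holds for this test φ.
Moreover u is smooth here and v(x) = u'(x) = 4*x - 2 pointwise, so the identity holds for every test function. Hence v is the weak derivative of u.


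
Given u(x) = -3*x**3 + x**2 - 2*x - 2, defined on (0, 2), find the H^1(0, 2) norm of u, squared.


||u||_{H^1}^2 = 74848/105

The H^1 norm (squared) on an interval (0, L) is
  ||u||_{H^1}^2 = ∫_0^L u(x)^2 dx + ∫_0^L u'(x)^2 dx.
Compute u'(x) = -9*x**2 + 2*x - 2.
Then u(x)^2 = 9*x**6 - 6*x**5 + 13*x**4 + 8*x**3 + 8*x + 4 and u'(x)^2 = 81*x**4 - 36*x**3 + 40*x**2 - 8*x + 4.
Integrate each monomial from 0 to 2 using ∫_0^2 c·x^n dx = c·2^(n+1)/(n+1):
  ∫_0^2 u(x)^2 dx = ∫_0^2 (9*x^6 - 6*x^5 + 13*x^4 + 8*x^3 + 8*x + 4) dx. Term by term:
    ∫_0^2 9*x^6 dx = 1152/7;  ∫_0^2 -6*x^5 dx = -64;  ∫_0^2 13*x^4 dx = 416/5;
    ∫_0^2 8*x^3 dx = 32;  ∫_0^2 8*x dx = 16;  ∫_0^2 4 dx = 8.
  Sum: 1152/7 − 64 + 416/5 + 32 + 16 + 8 = 8392/35.
  ∫_0^2 u'(x)^2 dx = ∫_0^2 (81*x^4 - 36*x^3 + 40*x^2 - 8*x + 4) dx. Term by term:
    ∫_0^2 81*x^4 dx = 2592/5;  ∫_0^2 -36*x^3 dx = -144;  ∫_0^2 40*x^2 dx = 320/3;
    ∫_0^2 -8*x dx = -16;  ∫_0^2 4 dx = 8.
  Sum: 2592/5 − 144 + 320/3 − 16 + 8 = 7096/15.
Adding: ||u||_{H^1}^2 = 8392/35 + 7096/15 = 74848/105.


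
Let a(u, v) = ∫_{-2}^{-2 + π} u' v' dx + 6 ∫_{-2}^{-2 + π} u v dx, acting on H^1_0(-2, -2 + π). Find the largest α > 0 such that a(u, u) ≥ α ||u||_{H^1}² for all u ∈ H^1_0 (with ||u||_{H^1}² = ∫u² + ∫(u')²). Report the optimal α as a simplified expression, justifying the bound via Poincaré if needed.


α = 1

Coercivity of a(·,·) on H^1_0(-2, -2 + π) means a(u, u) ≥ α ||u||_{H^1}² for every u ∈ H^1_0.
The interval has length L = π, and Poincaré/coercivity depend only on L. Here a(u, u) = ∫(u')² + (6)·∫u².
Here c = 6 ≥ 1, so a(u,u) = ∫(u')² + c∫u² ≥ ∫(u')² + ∫u² = ||u||_{H^1}², i.e. α = 1 works. No larger α is possible: a(u,u) ≥ α||u||_{H^1}² means (1−α)∫(u')² ≥ (α−c)∫u², and for the modes u_n = sin(nπ(x−x₀)/L) (x₀ the left endpoint) one has ∫u_n²/∫(u_n')² = (L/(nπ))² → 0, so a(u_n,u_n)/||u_n||_{H^1}² → 1. Hence the optimal constant is α = 1.
Therefore α = 1.


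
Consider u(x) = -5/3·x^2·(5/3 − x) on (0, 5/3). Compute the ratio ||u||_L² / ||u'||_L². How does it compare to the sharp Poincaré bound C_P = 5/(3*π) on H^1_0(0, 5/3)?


||u||_L² / ||u'||_L² = 5*sqrt(14)/42 < C_P = 5/(3*π).

u(x) = -5/3·x^2·(5/3 − x), so u'(x) = 5*x*(9*x - 10)/9.
u(x) = -5/3·x^2·(5/3 − x) vanishes at x = 0 and x = 5/3, so u ∈ H^1_0(0, 5/3). Differentiate via the product rule and integrate the resulting polynomials term by term.
  ∫_0^5/3 u² dx = ∫_0^5/3 (25*x^6/9 - 250*x^5/27 + 625*x^4/81) dx. Term by term:
    ∫_0^5/3 25*x^6/9 dx = 1953125/137781;  ∫_0^5/3 -250*x^5/27 dx = -1953125/59049;  ∫_0^5/3 625*x^4/81 dx = 390625/19683.
  Sum: 1953125/137781 − 1953125/59049 + 390625/19683 = 390625/413343.
  ∫_0^5/3 (u')² dx = ∫_0^5/3 (25*x^4 - 500*x^3/9 + 2500*x^2/81) dx. Term by term:
    ∫_0^5/3 25*x^4 dx = 15625/243;  ∫_0^5/3 -500*x^3/9 dx = -78125/729;  ∫_0^5/3 2500*x^2/81 dx = 312500/6561.
  Sum: 15625/243 − 78125/729 + 312500/6561 = 31250/6561.
∫_0^5/3 u² dx = 390625/413343, so ||u||_L² = 625*sqrt(7)/1701.
∫_0^5/3 (u')² dx = 31250/6561, so ||u'||_L² = 125*sqrt(2)/81.
Ratio ||u||_L² / ||u'||_L² = 5*sqrt(14)/42.
Sharp Poincaré constant on H^1_0(0, 5/3) is C_P = L/π = 5/(3*π), achieved by sin(3*π/5·x).
A polynomial bump cannot attain the sharp Poincaré constant (only the first sine eigenfunction does), so the ratio is strictly less than C_P, consistent with ||u||_L² ≤ C_P ||u'||_L².


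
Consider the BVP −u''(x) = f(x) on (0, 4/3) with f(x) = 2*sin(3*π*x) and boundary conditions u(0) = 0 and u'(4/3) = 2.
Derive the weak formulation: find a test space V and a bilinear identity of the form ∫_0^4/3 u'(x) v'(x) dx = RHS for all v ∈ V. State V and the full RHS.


V = {v ∈ H^1(0, 4/3) : v(0) = 0} (test functions vanish at x = 0 where u is specified); weak form: ∫_0^4/3 u'v' dx = ∫_0^4/3 (2*sin(3*π*x)) v dx + 2·v(4/3) for all v ∈ V.

Multiply both sides by a test function v and integrate from 0 to 4/3:
  ∫_0^4/3 −u''(x) v(x) dx = ∫_0^4/3 f(x) v(x) dx.
Integrate the LHS by parts once:
  ∫_0^4/3 −u'' v dx = −[u'(x) v(x)]_0^4/3 + ∫_0^4/3 u'(x) v'(x) dx.
Thus ∫_0^4/3 u'(x) v'(x) dx = ∫_0^4/3 f(x) v(x) dx + [u'(x) v(x)]_0^4/3.
Choose V so that boundary terms are either known or forced to vanish.
Mixed BC: u(0) = 0 (Dirichlet) and u'(4/3) = 2 (Neumann). Define V = {v ∈ H^1(0, 4/3) : v(0) = 0}. Then [u' v]_0^4/3 = u'(4/3)·v(4/3) − u'(0)·0 = 2·v(4/3).
Weak formulation: find u (satisfying any essential BC) such that ∫_0^4/3 u'(x) v'(x) dx = ∫_0^4/3 f v dx + 2·v(4/3) for all v ∈ V (Dirichlet at 0 absorbed into V; Neumann datum at x = 4/3 contributes the boundary term).
Substituting f(x) = 2*sin(3*π*x), the right-hand side is ∫_0^4/3 (2*sin(3*π*x)) v dx + 2·v(4/3).


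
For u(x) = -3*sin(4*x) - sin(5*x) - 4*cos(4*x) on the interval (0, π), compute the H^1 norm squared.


||u||_{H^1(0,π)}^2 = 1360/9 + 451*π/2

u'(x) = 16*sin(4*x) - 12*cos(4*x) - 5*cos(5*x).
Expand u² and (u')² and integrate term by term on (0, π), using: for integers n ≥ 1, ∫_0^π sin²(nx) dx = ∫_0^π cos²(nx) dx = π/2; for n ≠ n', ∫_0^π sin(nx)sin(n'x) dx = ∫_0^π cos(nx)cos(n'x) dx = 0; and by product-to-sum, ∫_0^π sin(nx)cos(n'x) dx = ½∫_0^π [sin((n+n')x) + sin((n−n')x)] dx, which is 0 when n+n' is even and 2n/(n²−n'²) when n+n' is odd (it need not vanish on (0, π)).
  u² squared terms: (-1)²·∫sin(5x)² dx = 1·π/2 = π/2;  (-4)²·∫cos(4x)² dx = 16·π/2 = 8*π;  (-3)²·∫sin(4x)² dx = 9·π/2 = 9*π/2.
  u² cross terms: 2·(-1)·(-4)·∫sin(5x)·cos(4x) dx = 8·(10/9) = 80/9;  2·(-1)·(-3)·∫sin(5x)·sin(4x) dx = 6·(0) = 0;  2·(-4)·(-3)·∫cos(4x)·sin(4x) dx = 24·(0) = 0.
  So ∫_0^π u² dx = π/2 + 8*π + 9*π/2 + 80/9 + 0 + 0 = 80/9 + 13*π.
  (u')² squared terms: (-12)²·∫cos(4x)² dx = 144·π/2 = 72*π;  (-5)²·∫cos(5x)² dx = 25·π/2 = 25*π/2;  (16)²·∫sin(4x)² dx = 256·π/2 = 128*π.
  (u')² cross terms: 2·(-12)·(-5)·∫cos(4x)·cos(5x) dx = 120·(0) = 0;  2·(-12)·(16)·∫cos(4x)·sin(4x) dx = -384·(0) = 0;  2·(-5)·(16)·∫cos(5x)·sin(4x) dx = -160·(-8/9) = 1280/9.
  So ∫_0^π (u')² dx = 72*π + 25*π/2 + 128*π + 0 + 0 + 1280/9 = 1280/9 + 425*π/2.
||u||_{H^1}^2 = (80/9 + 13*π) + (1280/9 + 425*π/2) = 1360/9 + 451*π/2.


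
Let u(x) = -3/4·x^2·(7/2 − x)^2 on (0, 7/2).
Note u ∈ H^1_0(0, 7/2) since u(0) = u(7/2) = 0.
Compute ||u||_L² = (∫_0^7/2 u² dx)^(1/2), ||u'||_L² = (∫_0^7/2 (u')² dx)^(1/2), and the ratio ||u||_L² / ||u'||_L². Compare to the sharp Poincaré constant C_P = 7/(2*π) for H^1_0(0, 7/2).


||u||_L² / ||u'||_L² = 7*sqrt(3)/12 < C_P = 7/(2*π).

u(x) = -3/4·x^2·(7/2 − x)^2, so u'(x) = 3*x*(-8*x^2 + 42*x - 49)/8.
u(x) = -3/4·x^2·(7/2 − x)^2 vanishes at x = 0 and x = 7/2, so u ∈ H^1_0(0, 7/2). Differentiate via the product rule and integrate the resulting polynomials term by term.
  ∫_0^7/2 u² dx = ∫_0^7/2 (9*x^8/16 - 63*x^7/8 + 1323*x^6/32 - 3087*x^5/32 + 21609*x^4/256) dx. Term by term:
    ∫_0^7/2 9*x^8/16 dx = 40353607/8192;  ∫_0^7/2 -63*x^7/8 dx = -363182463/16384;  ∫_0^7/2 1323*x^6/32 dx = 155649627/4096;
    ∫_0^7/2 -3087*x^5/32 dx = -121060821/4096;  ∫_0^7/2 21609*x^4/256 dx = 363182463/40960.
  Sum: 40353607/8192 − 363182463/16384 + 155649627/4096 − 121060821/4096 + 363182463/40960 = 5764801/81920.
  ∫_0^7/2 (u')² dx = ∫_0^7/2 (9*x^6 - 189*x^5/2 + 5733*x^4/16 - 9261*x^3/16 + 21609*x^2/64) dx. Term by term:
    ∫_0^7/2 9*x^6 dx = 1058841/128;  ∫_0^7/2 -189*x^5/2 dx = -7411887/256;  ∫_0^7/2 5733*x^4/16 dx = 96354531/2560;
    ∫_0^7/2 -9261*x^3/16 dx = -22235661/1024;  ∫_0^7/2 21609*x^2/64 dx = 2470629/512.
  Sum: 1058841/128 − 7411887/256 + 96354531/2560 − 22235661/1024 + 2470629/512 = 352947/5120.
∫_0^7/2 u² dx = 5764801/81920, so ||u||_L² = 2401*sqrt(5)/640.
∫_0^7/2 (u')² dx = 352947/5120, so ||u'||_L² = 343*sqrt(15)/160.
Ratio ||u||_L² / ||u'||_L² = 7*sqrt(3)/12.
Sharp Poincaré constant on H^1_0(0, 7/2) is C_P = L/π = 7/(2*π), achieved by sin(2*π/7·x).
A polynomial bump cannot attain the sharp Poincaré constant (only the first sine eigenfunction does), so the ratio is strictly less than C_P, consistent with ||u||_L² ≤ C_P ||u'||_L².


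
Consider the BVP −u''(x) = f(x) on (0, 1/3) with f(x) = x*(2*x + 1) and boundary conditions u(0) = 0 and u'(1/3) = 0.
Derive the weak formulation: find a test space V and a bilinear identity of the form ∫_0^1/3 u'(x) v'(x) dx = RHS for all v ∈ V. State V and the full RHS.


V = {v ∈ H^1(0, 1/3) : v(0) = 0} (test functions vanish at x = 0 where u is specified); weak form: ∫_0^1/3 u'v' dx = ∫_0^1/3 (x*(2*x + 1)) v dx for all v ∈ V.

Multiply both sides by a test function v and integrate from 0 to 1/3:
  ∫_0^1/3 −u''(x) v(x) dx = ∫_0^1/3 f(x) v(x) dx.
Integrate the LHS by parts once:
  ∫_0^1/3 −u'' v dx = −[u'(x) v(x)]_0^1/3 + ∫_0^1/3 u'(x) v'(x) dx.
Thus ∫_0^1/3 u'(x) v'(x) dx = ∫_0^1/3 f(x) v(x) dx + [u'(x) v(x)]_0^1/3.
Choose V so that boundary terms are either known or forced to vanish.
Mixed BC: u(0) = 0 (Dirichlet) and u'(1/3) = 0 (Neumann). Define V = {v ∈ H^1(0, 1/3) : v(0) = 0}. Then [u' v]_0^1/3 = u'(1/3)·v(1/3) − u'(0)·0 = 0.
Weak formulation: find u (satisfying any essential BC) such that ∫_0^1/3 u'(x) v'(x) dx = ∫_0^1/3 f v dx for all v ∈ V (Dirichlet at 0 absorbed into V; the Neumann datum at x = 1/3 is zero, so no boundary term remains).
Substituting f(x) = x*(2*x + 1), the right-hand side is ∫_0^1/3 (x*(2*x + 1)) v dx.


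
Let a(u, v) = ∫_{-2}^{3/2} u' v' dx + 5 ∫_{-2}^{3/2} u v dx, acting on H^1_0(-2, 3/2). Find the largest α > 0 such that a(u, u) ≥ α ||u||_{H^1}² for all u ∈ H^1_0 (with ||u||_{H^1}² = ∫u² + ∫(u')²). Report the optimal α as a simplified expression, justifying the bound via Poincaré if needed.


α = 1

Coercivity of a(·,·) on H^1_0(-2, 3/2) means a(u, u) ≥ α ||u||_{H^1}² for every u ∈ H^1_0.
The interval has length L = 7/2, and Poincaré/coercivity depend only on L. Here a(u, u) = ∫(u')² + (5)·∫u².
Here c = 5 ≥ 1, so a(u,u) = ∫(u')² + c∫u² ≥ ∫(u')² + ∫u² = ||u||_{H^1}², i.e. α = 1 works. No larger α is possible: a(u,u) ≥ α||u||_{H^1}² means (1−α)∫(u')² ≥ (α−c)∫u², and for the modes u_n = sin(nπ(x−x₀)/L) (x₀ the left endpoint) one has ∫u_n²/∫(u_n')² = (L/(nπ))² → 0, so a(u_n,u_n)/||u_n||_{H^1}² → 1. Hence the optimal constant is α = 1.
Therefore α = 1.


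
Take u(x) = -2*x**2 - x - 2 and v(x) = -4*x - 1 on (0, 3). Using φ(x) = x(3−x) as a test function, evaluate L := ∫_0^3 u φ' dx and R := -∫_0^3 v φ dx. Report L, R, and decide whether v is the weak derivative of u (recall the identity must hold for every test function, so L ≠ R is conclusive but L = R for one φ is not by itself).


LHS = 63/2, RHS = 63/2. Yes, v = u' weakly.

u(x) = -2*x**2 - x - 2, classical derivative u'(x) = -4*x - 1.
φ(x) = x(3−x), so φ'(x) = 3 - 2*x.
Note φ(0) = φ(3) = 0, so the boundary term u·φ vanishes.
LHS = ∫_0^3 u(x) φ'(x) dx = ∫_0^3 (4*x^3 - 4*x^2 + x - 6) dx. Term by term:
  ∫_0^3 4*x^3 dx = 81;  ∫_0^3 -4*x^2 dx = -36;  ∫_0^3 x dx = 9/2;
  ∫_0^3 -6 dx = -18.
Sum: 81 − 36 + 9/2 − 18 = 63/2.
So LHS = 63/2.
∫_0^3 v(x) φ(x) dx = ∫_0^3 (4*x^3 - 11*x^2 - 3*x) dx. Term by term:
  ∫_0^3 4*x^3 dx = 81;  ∫_0^3 -11*x^2 dx = -99;  ∫_0^3 -3*x dx = -27/2.
Sum: 81 − 99 − 27/2 = -63/2.
So RHS = -∫_0^3 v(x) φ(x) dx = 63/2.
LHS = RHS, so the identity holds for this test φ.
Moreover u is smooth here and v(x) = u'(x) = -4*x - 1 pointwise, so the identity holds for every test function. Hence v is the weak derivative of u.


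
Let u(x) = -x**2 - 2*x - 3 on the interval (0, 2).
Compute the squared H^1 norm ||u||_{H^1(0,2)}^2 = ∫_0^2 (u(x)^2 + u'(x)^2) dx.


||u||_{H^1}^2 = 1886/15

The H^1 norm (squared) on an interval (0, L) is
  ||u||_{H^1}^2 = ∫_0^L u(x)^2 dx + ∫_0^L u'(x)^2 dx.
Compute u'(x) = -2*x - 2.
Then u(x)^2 = x**4 + 4*x**3 + 10*x**2 + 12*x + 9 and u'(x)^2 = 4*x**2 + 8*x + 4.
Integrate each monomial from 0 to 2 using ∫_0^2 c·x^n dx = c·2^(n+1)/(n+1):
  ∫_0^2 u(x)^2 dx = ∫_0^2 (x^4 + 4*x^3 + 10*x^2 + 12*x + 9) dx. Term by term:
    ∫_0^2 x^4 dx = 32/5;  ∫_0^2 4*x^3 dx = 16;  ∫_0^2 10*x^2 dx = 80/3;
    ∫_0^2 12*x dx = 24;  ∫_0^2 9 dx = 18.
  Sum: 32/5 + 16 + 80/3 + 24 + 18 = 1366/15.
  ∫_0^2 u'(x)^2 dx = ∫_0^2 (4*x^2 + 8*x + 4) dx. Term by term:
    ∫_0^2 4*x^2 dx = 32/3;  ∫_0^2 8*x dx = 16;  ∫_0^2 4 dx = 8.
  Sum: 32/3 + 16 + 8 = 104/3.
Adding: ||u||_{H^1}^2 = 1366/15 + 104/3 = 1886/15.


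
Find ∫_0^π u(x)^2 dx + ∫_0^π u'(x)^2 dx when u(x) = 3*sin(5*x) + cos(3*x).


||u||_{H^1(0,π)}^2 = 122*π

u'(x) = -3*sin(3*x) + 15*cos(5*x).
Expand u² and (u')² and integrate term by term on (0, π), using: for integers n ≥ 1, ∫_0^π sin²(nx) dx = ∫_0^π cos²(nx) dx = π/2; for n ≠ n', ∫_0^π sin(nx)sin(n'x) dx = ∫_0^π cos(nx)cos(n'x) dx = 0; and by product-to-sum, ∫_0^π sin(nx)cos(n'x) dx = ½∫_0^π [sin((n+n')x) + sin((n−n')x)] dx, which is 0 when n+n' is even and 2n/(n²−n'²) when n+n' is odd (it need not vanish on (0, π)).
  u² squared terms: (3)²·∫sin(5x)² dx = 9·π/2 = 9*π/2;  (1)²·∫cos(3x)² dx = 1·π/2 = π/2.
  u² cross terms: 2·(3)·(1)·∫sin(5x)·cos(3x) dx = 6·(0) = 0.
  So ∫_0^π u² dx = 9*π/2 + π/2 + 0 = 5*π.
  (u')² squared terms: (-3)²·∫sin(3x)² dx = 9·π/2 = 9*π/2;  (15)²·∫cos(5x)² dx = 225·π/2 = 225*π/2.
  (u')² cross terms: 2·(-3)·(15)·∫sin(3x)·cos(5x) dx = -90·(0) = 0.
  So ∫_0^π (u')² dx = 9*π/2 + 225*π/2 + 0 = 117*π.
||u||_{H^1}^2 = (5*π) + (117*π) = 122*π.


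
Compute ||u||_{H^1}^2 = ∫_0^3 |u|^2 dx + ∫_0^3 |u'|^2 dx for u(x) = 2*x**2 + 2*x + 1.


||u||_{H^1}^2 = 3387/5

The H^1 norm (squared) on an interval (0, L) is
  ||u||_{H^1}^2 = ∫_0^L u(x)^2 dx + ∫_0^L u'(x)^2 dx.
Compute u'(x) = 4*x + 2.
Then u(x)^2 = 4*x**4 + 8*x**3 + 8*x**2 + 4*x + 1 and u'(x)^2 = 16*x**2 + 16*x + 4.
Integrate each monomial from 0 to 3 using ∫_0^3 c·x^n dx = c·3^(n+1)/(n+1):
  ∫_0^3 u(x)^2 dx = ∫_0^3 (4*x^4 + 8*x^3 + 8*x^2 + 4*x + 1) dx. Term by term:
    ∫_0^3 4*x^4 dx = 972/5;  ∫_0^3 8*x^3 dx = 162;  ∫_0^3 8*x^2 dx = 72;
    ∫_0^3 4*x dx = 18;  ∫_0^3 1 dx = 3.
  Sum: 972/5 + 162 + 72 + 18 + 3 = 2247/5.
  ∫_0^3 u'(x)^2 dx = ∫_0^3 (16*x^2 + 16*x + 4) dx. Term by term:
    ∫_0^3 16*x^2 dx = 144;  ∫_0^3 16*x dx = 72;  ∫_0^3 4 dx = 12.
  Sum: 144 + 72 + 12 = 228.
Adding: ||u||_{H^1}^2 = 2247/5 + 228 = 3387/5.


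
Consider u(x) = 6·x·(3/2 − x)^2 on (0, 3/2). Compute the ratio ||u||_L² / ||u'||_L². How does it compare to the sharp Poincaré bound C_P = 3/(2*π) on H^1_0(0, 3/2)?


||u||_L² / ||u'||_L² = 3*sqrt(14)/28 < C_P = 3/(2*π).

u(x) = 6·x·(3/2 − x)^2, so u'(x) = 9*(x - 3/2)*(2*x - 1).
u(x) = 6·x·(3/2 − x)^2 vanishes at x = 0 and x = 3/2, so u ∈ H^1_0(0, 3/2). Differentiate via the product rule and integrate the resulting polynomials term by term.
  ∫_0^3/2 u² dx = ∫_0^3/2 (36*x^6 - 216*x^5 + 486*x^4 - 486*x^3 + 729*x^2/4) dx. Term by term:
    ∫_0^3/2 36*x^6 dx = 19683/224;  ∫_0^3/2 -216*x^5 dx = -6561/16;  ∫_0^3/2 486*x^4 dx = 59049/80;
    ∫_0^3/2 -486*x^3 dx = -19683/32;  ∫_0^3/2 729*x^2/4 dx = 6561/32.
  Sum: 19683/224 − 6561/16 + 59049/80 − 19683/32 + 6561/32 = 6561/1120.
  ∫_0^3/2 (u')² dx = ∫_0^3/2 (324*x^4 - 1296*x^3 + 1782*x^2 - 972*x + 729/4) dx. Term by term:
    ∫_0^3/2 324*x^4 dx = 19683/40;  ∫_0^3/2 -1296*x^3 dx = -6561/4;  ∫_0^3/2 1782*x^2 dx = 8019/4;
    ∫_0^3/2 -972*x dx = -2187/2;  ∫_0^3/2 729/4 dx = 2187/8.
  Sum: 19683/40 − 6561/4 + 8019/4 − 2187/2 + 2187/8 = 729/20.
∫_0^3/2 u² dx = 6561/1120, so ||u||_L² = 81*sqrt(70)/280.
∫_0^3/2 (u')² dx = 729/20, so ||u'||_L² = 27*sqrt(5)/10.
Ratio ||u||_L² / ||u'||_L² = 3*sqrt(14)/28.
Sharp Poincaré constant on H^1_0(0, 3/2) is C_P = L/π = 3/(2*π), achieved by sin(2*π/3·x).
A polynomial bump cannot attain the sharp Poincaré constant (only the first sine eigenfunction does), so the ratio is strictly less than C_P, consistent with ||u||_L² ≤ C_P ||u'||_L².


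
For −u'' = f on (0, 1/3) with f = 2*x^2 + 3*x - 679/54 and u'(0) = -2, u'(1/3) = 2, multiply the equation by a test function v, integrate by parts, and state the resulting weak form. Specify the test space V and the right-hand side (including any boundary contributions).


V = H^1(0, 1/3) (v unrestricted at boundary; u is determined up to an additive constant); weak form: ∫_0^1/3 u'v' dx = ∫_0^1/3 (2*x^2 + 3*x - 679/54) v dx + 2·v(1/3) + 2·v(0) for all v ∈ V.

Multiply both sides by a test function v and integrate from 0 to 1/3:
  ∫_0^1/3 −u''(x) v(x) dx = ∫_0^1/3 f(x) v(x) dx.
Integrate the LHS by parts once:
  ∫_0^1/3 −u'' v dx = −[u'(x) v(x)]_0^1/3 + ∫_0^1/3 u'(x) v'(x) dx.
Thus ∫_0^1/3 u'(x) v'(x) dx = ∫_0^1/3 f(x) v(x) dx + [u'(x) v(x)]_0^1/3.
Choose V so that boundary terms are either known or forced to vanish.
u has inhomogeneous Neumann u'(0) = -2, u'(1/3) = 2. [u' v]_0^1/3 = (2)·v(1/3) − (-2)·v(0) = 2·v(1/3) + 2·v(0). Take V = H^1(0, 1/3); boundary term becomes part of RHS.
Weak formulation: find u (satisfying any essential BC) such that ∫_0^1/3 u'(x) v'(x) dx = ∫_0^1/3 f v dx + 2·v(1/3) + 2·v(0) for all v ∈ V (Neumann data are natural BCs: they enter the RHS as boundary terms).
Substituting f(x) = 2*x^2 + 3*x - 679/54, the right-hand side is ∫_0^1/3 (2*x^2 + 3*x - 679/54) v dx + 2·v(1/3) + 2·v(0).
Compatibility check (pure Neumann): taking v ≡ 1 ∈ V gives 0 = ∫_0^1/3 f dx + (2) − (-2), i.e. ∫_0^1/3 f dx must equal u'(0) − u'(1/3) = -4. Indeed ∫_0^1/3 (2*x^2 + 3*x - 679/54) dx = -4, so the data are compatible. The solution is then unique only up to an additive constant (fix it e.g. by requiring ∫_0^1/3 u dx = 0).


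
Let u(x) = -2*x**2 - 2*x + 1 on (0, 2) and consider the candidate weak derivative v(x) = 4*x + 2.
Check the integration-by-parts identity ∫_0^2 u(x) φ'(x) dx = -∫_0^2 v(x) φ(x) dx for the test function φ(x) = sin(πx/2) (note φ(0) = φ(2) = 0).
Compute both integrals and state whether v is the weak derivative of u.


LHS = 24/π, RHS = -24/π. No, v is not the weak derivative of u.

u(x) = -2*x**2 - 2*x + 1, classical derivative u'(x) = -4*x - 2.
φ(x) = sin(πx/2), so φ'(x) = π*cos(π*x/2)/2.
Note φ(0) = φ(2) = 0, so the boundary term u·φ vanishes.
LHS = ∫_0^2 u(x) φ'(x) dx = ∫_0^2 (-π*x^2*cos(π*x/2) - π*x*cos(π*x/2) + π*cos(π*x/2)/2) dx. Term by term:
  ∫_0^2 π*cos(π*x/2)/2 dx = 0;  ∫_0^2 -π*x*cos(π*x/2) dx = 8/π;  ∫_0^2 -π*x^2*cos(π*x/2) dx = 16/π.
Sum: 0 + 8/π + 16/π = 24/π.
So LHS = 24/π.
∫_0^2 v(x) φ(x) dx = ∫_0^2 (4*x*sin(π*x/2) + 2*sin(π*x/2)) dx. Term by term:
  ∫_0^2 2*sin(π*x/2) dx = 8/π;  ∫_0^2 4*x*sin(π*x/2) dx = 16/π.
Sum: 8/π + 16/π = 24/π.
So RHS = -∫_0^2 v(x) φ(x) dx = -24/π.
LHS − RHS = 48/π ≠ 0, so the identity fails.
(For a valid weak derivative the identity must hold for EVERY test function, in particular this one. The failure shows v is NOT the weak derivative of u.)
Correct weak derivative would be u'(x) = -4*x - 2.
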